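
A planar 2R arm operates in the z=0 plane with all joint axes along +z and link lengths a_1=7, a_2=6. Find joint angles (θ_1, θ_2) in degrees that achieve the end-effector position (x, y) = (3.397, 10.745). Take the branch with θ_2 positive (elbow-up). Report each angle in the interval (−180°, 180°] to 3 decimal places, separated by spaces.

44.997 60.004

cos θ_2 = (126.9946−7²−6²)/(2·7·6) = 0.4999; θ_2 = 60.0042° (elbow-up)
β = atan2(10.7450,3.3970) = 72.4558°; ψ = atan2(5.1964,9.9996) = 27.4590°
θ_1 = β − ψ = 44.9968°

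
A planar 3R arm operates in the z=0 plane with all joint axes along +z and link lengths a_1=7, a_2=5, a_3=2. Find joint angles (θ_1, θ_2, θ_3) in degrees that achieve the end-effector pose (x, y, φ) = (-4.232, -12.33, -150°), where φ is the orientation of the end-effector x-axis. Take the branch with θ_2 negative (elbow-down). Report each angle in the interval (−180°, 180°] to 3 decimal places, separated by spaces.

wrist centre = target − a_3·(cos φ, sin φ) = (-2.4999, -11.3300)
cos θ_2 = (134.6186−7²−5²)/(2·7·5) = 0.8660; θ_2 = -30.0051° (elbow-down)
β = atan2(-11.3300,-2.4999) = -102.4429°; ψ = atan2(-2.5004,11.3299) = -12.4451°
θ_1 = β − ψ = -89.9978°
θ_3 = φ − θ_1 − θ_2 = -29.9971° (wrapped to (-180°,180°])

-89.998 -30.005 -29.997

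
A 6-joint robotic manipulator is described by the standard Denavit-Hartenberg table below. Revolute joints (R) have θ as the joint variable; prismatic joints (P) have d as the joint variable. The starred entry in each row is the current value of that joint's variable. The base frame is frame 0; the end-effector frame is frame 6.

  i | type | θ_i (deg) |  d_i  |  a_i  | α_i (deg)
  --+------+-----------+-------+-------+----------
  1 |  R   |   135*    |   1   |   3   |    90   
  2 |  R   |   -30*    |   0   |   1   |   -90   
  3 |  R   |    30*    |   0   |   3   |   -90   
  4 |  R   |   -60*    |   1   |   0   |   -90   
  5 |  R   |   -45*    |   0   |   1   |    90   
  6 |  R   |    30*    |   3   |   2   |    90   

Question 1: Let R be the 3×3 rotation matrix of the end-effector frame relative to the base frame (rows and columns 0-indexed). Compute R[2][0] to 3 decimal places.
End-effector x-axis (col 0 of R) = (-0.9400,-0.3327,0.0758)
R[2][0] = 0.0758

0.076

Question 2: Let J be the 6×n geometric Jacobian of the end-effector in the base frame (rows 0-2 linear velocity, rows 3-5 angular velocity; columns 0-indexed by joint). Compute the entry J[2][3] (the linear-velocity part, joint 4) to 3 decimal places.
-0.380

axis z_3 = (-0.3062,-0.9186,0.2500); lever o_n−o_3 = (-1.9942,-4.7401,0.3542)
cross product → J_v[:, 3] = (0.8597,-0.3901,-0.3804)
J_ω[:, 3] = z_3
entry J[2][3] = -0.3804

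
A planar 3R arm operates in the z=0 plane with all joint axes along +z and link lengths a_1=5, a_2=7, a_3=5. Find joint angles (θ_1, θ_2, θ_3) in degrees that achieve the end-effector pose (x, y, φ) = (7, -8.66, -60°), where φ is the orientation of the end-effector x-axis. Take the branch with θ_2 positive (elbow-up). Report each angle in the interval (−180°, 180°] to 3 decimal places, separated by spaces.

-120.000 120.002 -60.002

wrist centre = target − a_3·(cos φ, sin φ) = (4.5000, -4.3299)
cos θ_2 = (38.9978−5²−7²)/(2·5·7) = -0.5000; θ_2 = 120.0021° (elbow-up)
β = atan2(-4.3299,4.5000) = -43.8962°; ψ = atan2(6.0621,1.4998) = 76.1038°
θ_1 = β − ψ = -120.0000°
θ_3 = φ − θ_1 − θ_2 = -60.0021° (wrapped to (-180°,180°])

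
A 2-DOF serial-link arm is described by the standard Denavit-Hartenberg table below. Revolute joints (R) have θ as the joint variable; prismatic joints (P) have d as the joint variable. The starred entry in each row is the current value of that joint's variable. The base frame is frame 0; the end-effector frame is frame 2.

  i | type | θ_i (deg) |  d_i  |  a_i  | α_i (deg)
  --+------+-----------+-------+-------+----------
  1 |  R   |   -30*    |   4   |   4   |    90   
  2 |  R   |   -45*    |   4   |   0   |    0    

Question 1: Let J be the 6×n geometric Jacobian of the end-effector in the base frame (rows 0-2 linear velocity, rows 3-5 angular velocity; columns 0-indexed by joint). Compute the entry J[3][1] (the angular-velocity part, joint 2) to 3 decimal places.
-0.500

axis z_1 = (-0.5000,-0.8660,0.0000); lever o_n−o_1 = (-2.0000,-3.4641,0.0000)
cross product → J_v[:, 1] = (0.0000,-0.0000,-0.0000)
J_ω[:, 1] = z_1
entry J[3][1] = -0.5000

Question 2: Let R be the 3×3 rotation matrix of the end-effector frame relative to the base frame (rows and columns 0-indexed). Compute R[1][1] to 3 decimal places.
End-effector y-axis (col 1 of R) = (0.6124,-0.3536,0.7071)
R[1][1] = -0.3536

-0.354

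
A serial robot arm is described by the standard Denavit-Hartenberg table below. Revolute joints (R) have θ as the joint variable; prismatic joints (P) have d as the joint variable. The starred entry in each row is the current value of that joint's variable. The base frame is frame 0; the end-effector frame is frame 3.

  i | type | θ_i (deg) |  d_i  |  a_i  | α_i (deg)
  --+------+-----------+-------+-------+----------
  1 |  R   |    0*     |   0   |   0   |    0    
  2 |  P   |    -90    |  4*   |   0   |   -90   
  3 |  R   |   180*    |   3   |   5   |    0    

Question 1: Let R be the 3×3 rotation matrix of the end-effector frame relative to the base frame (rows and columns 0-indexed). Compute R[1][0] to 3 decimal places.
1.000

End-effector x-axis (col 0 of R) = (-0.0000,1.0000,-0.0000)
R[1][0] = 1.0000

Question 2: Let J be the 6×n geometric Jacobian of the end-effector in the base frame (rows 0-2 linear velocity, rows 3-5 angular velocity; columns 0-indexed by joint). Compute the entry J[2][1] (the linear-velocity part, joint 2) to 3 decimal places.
1.000

prismatic axis z_1 = (0.0000,0.0000,1.0000)
J_v[:, 1] = z_1; J_ω[:, 1] = (0,0,0)
entry J[2][1] = 1.0000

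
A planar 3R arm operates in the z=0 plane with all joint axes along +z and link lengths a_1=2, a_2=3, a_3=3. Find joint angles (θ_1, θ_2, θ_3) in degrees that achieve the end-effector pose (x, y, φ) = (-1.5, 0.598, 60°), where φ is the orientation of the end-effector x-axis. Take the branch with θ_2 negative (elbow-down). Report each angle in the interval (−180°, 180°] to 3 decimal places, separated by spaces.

wrist centre = target − a_3·(cos φ, sin φ) = (-3.0000, -2.0001)
cos θ_2 = (13.0003−2²−3²)/(2·2·3) = 0.0000; θ_2 = -89.9985° (elbow-down)
β = atan2(-2.0001,-3.0000) = -146.3089°; ψ = atan2(-3.0000,2.0001) = -56.3089°
θ_1 = β − ψ = -90.0000°
θ_3 = φ − θ_1 − θ_2 = -120.0015° (wrapped to (-180°,180°])

-90.000 -89.999 -120.001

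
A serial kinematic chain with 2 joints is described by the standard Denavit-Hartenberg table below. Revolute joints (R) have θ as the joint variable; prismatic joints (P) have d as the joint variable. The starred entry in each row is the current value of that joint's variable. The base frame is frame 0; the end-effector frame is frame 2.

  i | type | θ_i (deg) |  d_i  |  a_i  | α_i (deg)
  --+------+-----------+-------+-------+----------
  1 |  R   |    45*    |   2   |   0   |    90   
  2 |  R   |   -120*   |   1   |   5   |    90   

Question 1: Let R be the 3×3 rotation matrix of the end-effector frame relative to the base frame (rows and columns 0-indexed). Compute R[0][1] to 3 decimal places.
0.707

End-effector y-axis (col 1 of R) = (0.7071,-0.7071,0.0000)
R[0][1] = 0.7071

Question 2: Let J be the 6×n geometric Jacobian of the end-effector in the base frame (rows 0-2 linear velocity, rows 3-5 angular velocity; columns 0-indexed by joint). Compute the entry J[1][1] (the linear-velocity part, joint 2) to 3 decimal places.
axis z_1 = (0.7071,-0.7071,0.0000); lever o_n−o_1 = (-1.0607,-2.4749,-4.3301)
cross product → J_v[:, 1] = (3.0619,3.0619,-2.5000)
J_ω[:, 1] = z_1
entry J[1][1] = 3.0619

3.062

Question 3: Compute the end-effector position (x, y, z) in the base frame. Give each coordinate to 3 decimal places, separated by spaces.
-1.061 -2.475 -2.330

after link 1: o_1 = (0.0000, 0.0000, 2.0000)
after link 2: o_2 = (-1.0607, -2.4749, -2.3301)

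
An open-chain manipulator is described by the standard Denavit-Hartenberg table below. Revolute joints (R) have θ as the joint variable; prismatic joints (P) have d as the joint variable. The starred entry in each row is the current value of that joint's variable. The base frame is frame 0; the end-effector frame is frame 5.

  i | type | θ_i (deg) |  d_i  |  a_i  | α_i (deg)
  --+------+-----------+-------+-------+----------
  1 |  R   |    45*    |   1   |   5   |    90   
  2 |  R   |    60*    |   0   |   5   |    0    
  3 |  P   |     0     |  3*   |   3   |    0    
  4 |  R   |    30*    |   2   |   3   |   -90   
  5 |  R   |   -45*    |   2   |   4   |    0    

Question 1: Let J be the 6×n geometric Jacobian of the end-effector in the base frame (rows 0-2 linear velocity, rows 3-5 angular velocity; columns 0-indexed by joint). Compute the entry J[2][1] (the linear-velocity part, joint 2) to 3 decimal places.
2.000

axis z_1 = (0.7071,-0.7071,0.0000); lever o_n−o_1 = (6.9497,-4.1213,12.7566)
cross product → J_v[:, 1] = (-9.0203,-9.0203,2.0000)
J_ω[:, 1] = z_1
entry J[2][1] = 2.0000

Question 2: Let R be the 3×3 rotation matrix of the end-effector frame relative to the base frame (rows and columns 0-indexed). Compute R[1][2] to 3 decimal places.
-0.707

End-effector z-axis (col 2 of R) = (-0.7071,-0.7071,0.0000)
R[1][2] = -0.7071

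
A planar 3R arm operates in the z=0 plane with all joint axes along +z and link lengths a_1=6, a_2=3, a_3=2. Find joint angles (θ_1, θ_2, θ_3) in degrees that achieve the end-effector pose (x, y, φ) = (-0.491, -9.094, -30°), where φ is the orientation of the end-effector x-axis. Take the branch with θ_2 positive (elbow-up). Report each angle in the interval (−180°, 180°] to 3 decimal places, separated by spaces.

-119.997 45.002 44.995

wrist centre = target − a_3·(cos φ, sin φ) = (-2.2231, -8.0940)
cos θ_2 = (70.4548−6²−3²)/(2·6·3) = 0.7071; θ_2 = 45.0024° (elbow-up)
β = atan2(-8.0940,-2.2231) = -105.3578°; ψ = atan2(2.1214,8.1212) = 14.6395°
θ_1 = β − ψ = -119.9974°
θ_3 = φ − θ_1 − θ_2 = 44.9950° (wrapped to (-180°,180°])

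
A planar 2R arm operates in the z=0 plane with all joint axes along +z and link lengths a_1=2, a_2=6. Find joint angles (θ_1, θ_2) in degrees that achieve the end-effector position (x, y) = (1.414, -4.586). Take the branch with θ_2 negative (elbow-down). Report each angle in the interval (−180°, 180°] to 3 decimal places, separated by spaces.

44.991 -134.995

cos θ_2 = (23.0308−2²−6²)/(2·2·6) = -0.7071; θ_2 = -134.9954° (elbow-down)
β = atan2(-4.5860,1.4140) = -72.8639°; ψ = atan2(-4.2430,-2.2423) = -117.8553°
θ_1 = β − ψ = 44.9913°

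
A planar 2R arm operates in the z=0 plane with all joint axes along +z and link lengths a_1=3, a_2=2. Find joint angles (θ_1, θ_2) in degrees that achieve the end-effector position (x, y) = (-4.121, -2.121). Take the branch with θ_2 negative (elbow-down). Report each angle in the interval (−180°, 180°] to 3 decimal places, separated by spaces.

-134.991 -45.027

cos θ_2 = (21.4813−3²−2²)/(2·3·2) = 0.7068; θ_2 = -45.0270° (elbow-down)
β = atan2(-2.1210,-4.1210) = -152.7660°; ψ = atan2(-1.4149,4.4135) = -17.7746°
θ_1 = β − ψ = -134.9914°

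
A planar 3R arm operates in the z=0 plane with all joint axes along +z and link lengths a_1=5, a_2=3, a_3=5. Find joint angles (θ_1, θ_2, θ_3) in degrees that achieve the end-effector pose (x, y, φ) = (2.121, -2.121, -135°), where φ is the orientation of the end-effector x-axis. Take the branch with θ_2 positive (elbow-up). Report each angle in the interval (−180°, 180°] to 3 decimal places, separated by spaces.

-16.925 90.005 151.920

wrist centre = target − a_3·(cos φ, sin φ) = (5.6565, 1.4145)
cos θ_2 = (33.9973−5²−3²)/(2·5·3) = -0.0001; θ_2 = 90.0052° (elbow-up)
β = atan2(1.4145,5.6565) = 14.0401°; ψ = atan2(3.0000,4.9997) = 30.9651°
θ_1 = β − ψ = -16.9251°
θ_3 = φ − θ_1 − θ_2 = 151.9199° (wrapped to (-180°,180°])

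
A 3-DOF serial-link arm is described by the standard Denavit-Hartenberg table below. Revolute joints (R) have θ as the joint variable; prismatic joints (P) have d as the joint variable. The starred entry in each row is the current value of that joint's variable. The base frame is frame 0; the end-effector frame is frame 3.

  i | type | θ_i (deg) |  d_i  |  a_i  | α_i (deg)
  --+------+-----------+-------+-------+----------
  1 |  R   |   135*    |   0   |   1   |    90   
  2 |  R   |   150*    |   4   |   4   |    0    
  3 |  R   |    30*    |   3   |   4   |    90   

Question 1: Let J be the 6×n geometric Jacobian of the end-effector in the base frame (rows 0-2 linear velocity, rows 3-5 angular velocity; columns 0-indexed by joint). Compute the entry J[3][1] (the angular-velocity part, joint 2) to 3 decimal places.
axis z_1 = (0.7071,0.7071,0.0000); lever o_n−o_1 = (10.2277,-0.3282,2.0000)
cross product → J_v[:, 1] = (1.4142,-1.4142,-7.4641)
J_ω[:, 1] = z_1
entry J[3][1] = 0.7071

0.707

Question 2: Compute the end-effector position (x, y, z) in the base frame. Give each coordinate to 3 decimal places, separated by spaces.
9.521 0.379 2.000

after link 1: o_1 = (-0.7071, 0.7071, 0.0000)
after link 2: o_2 = (4.5708, 1.0860, 2.0000)
after link 3: o_3 = (9.5206, 0.3789, 2.0000)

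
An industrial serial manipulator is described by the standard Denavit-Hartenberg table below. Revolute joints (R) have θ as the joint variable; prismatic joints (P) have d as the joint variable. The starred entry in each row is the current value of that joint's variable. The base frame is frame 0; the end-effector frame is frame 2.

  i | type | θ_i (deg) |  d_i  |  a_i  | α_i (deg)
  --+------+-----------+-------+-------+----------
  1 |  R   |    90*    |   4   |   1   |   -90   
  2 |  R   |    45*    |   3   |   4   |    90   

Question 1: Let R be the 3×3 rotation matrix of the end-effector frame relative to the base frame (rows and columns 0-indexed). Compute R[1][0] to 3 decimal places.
End-effector x-axis (col 0 of R) = (0.0000,0.7071,-0.7071)
R[1][0] = 0.7071

0.707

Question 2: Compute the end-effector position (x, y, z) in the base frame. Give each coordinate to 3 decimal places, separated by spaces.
after link 1: o_1 = (0.0000, 1.0000, 4.0000)
after link 2: o_2 = (-3.0000, 3.8284, 1.1716)

-3.000 3.828 1.172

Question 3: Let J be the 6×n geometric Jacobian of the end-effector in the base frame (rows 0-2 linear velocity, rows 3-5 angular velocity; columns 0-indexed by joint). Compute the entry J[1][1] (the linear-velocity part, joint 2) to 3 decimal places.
axis z_1 = (-1.0000,0.0000,0.0000); lever o_n−o_1 = (-3.0000,2.8284,-2.8284)
cross product → J_v[:, 1] = (-0.0000,-2.8284,-2.8284)
J_ω[:, 1] = z_1
entry J[1][1] = -2.8284

-2.828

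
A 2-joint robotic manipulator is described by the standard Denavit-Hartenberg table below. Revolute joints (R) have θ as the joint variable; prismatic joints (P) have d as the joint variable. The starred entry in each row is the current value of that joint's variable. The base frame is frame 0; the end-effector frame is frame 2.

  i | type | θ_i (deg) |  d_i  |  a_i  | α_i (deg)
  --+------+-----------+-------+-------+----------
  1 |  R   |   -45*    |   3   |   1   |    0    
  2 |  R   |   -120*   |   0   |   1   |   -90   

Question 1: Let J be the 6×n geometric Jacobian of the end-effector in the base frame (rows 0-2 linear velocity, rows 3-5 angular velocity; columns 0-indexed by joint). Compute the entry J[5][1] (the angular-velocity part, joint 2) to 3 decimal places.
1.000

axis z_1 = (0.0000,0.0000,1.0000); lever o_n−o_1 = (-0.9659,-0.2588,0.0000)
cross product → J_v[:, 1] = (0.2588,-0.9659,0.0000)
J_ω[:, 1] = z_1
entry J[5][1] = 1.0000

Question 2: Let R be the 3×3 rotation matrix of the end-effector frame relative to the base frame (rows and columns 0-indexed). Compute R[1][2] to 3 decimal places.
End-effector z-axis (col 2 of R) = (0.2588,-0.9659,0.0000)
R[1][2] = -0.9659

-0.966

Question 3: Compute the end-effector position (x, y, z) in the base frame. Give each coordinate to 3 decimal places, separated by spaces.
-0.259 -0.966 3.000

after link 1: o_1 = (0.7071, -0.7071, 3.0000)
after link 2: o_2 = (-0.2588, -0.9659, 3.0000)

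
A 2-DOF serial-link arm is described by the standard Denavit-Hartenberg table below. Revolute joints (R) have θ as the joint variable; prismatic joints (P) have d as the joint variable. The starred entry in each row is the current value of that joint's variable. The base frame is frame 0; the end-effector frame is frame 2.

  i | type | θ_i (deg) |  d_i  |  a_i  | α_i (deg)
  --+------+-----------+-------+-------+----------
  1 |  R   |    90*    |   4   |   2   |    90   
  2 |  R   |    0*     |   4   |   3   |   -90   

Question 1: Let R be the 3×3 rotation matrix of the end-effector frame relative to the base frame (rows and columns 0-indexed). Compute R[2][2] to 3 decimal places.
End-effector z-axis (col 2 of R) = (0.0000,0.0000,1.0000)
R[2][2] = 1.0000

1.000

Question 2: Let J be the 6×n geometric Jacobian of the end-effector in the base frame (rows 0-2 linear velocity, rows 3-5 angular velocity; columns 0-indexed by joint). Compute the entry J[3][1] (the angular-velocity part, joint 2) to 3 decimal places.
axis z_1 = (1.0000,-0.0000,0.0000); lever o_n−o_1 = (4.0000,3.0000,0.0000)
cross product → J_v[:, 1] = (-0.0000,0.0000,3.0000)
J_ω[:, 1] = z_1
entry J[3][1] = 1.0000

1.000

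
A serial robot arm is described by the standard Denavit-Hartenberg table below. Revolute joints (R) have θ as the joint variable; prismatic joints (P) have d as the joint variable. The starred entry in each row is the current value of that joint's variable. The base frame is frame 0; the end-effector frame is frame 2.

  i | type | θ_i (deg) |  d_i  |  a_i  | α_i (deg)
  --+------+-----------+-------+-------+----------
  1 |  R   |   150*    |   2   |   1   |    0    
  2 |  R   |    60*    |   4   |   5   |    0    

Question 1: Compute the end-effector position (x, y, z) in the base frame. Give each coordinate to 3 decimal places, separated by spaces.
after link 1: o_1 = (-0.8660, 0.5000, 2.0000)
after link 2: o_2 = (-5.1962, -2.0000, 6.0000)

-5.196 -2.000 6.000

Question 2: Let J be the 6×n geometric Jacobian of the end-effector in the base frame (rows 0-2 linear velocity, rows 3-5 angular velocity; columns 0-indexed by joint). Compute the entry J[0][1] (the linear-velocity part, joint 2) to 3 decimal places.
axis z_1 = (0.0000,0.0000,1.0000); lever o_n−o_1 = (-4.3301,-2.5000,4.0000)
cross product → J_v[:, 1] = (2.5000,-4.3301,0.0000)
J_ω[:, 1] = z_1
entry J[0][1] = 2.5000

2.500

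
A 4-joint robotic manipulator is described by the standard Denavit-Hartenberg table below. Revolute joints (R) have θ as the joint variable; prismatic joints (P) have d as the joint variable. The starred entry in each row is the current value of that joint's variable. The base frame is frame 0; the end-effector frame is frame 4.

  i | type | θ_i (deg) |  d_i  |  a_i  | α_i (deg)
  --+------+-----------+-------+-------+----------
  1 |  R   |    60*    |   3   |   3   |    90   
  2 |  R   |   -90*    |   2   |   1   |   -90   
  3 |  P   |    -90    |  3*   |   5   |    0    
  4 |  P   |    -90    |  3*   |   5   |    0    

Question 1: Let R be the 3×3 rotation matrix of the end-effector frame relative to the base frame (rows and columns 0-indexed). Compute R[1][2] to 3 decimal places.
0.866

End-effector z-axis (col 2 of R) = (0.5000,0.8660,0.0000)
R[1][2] = 0.8660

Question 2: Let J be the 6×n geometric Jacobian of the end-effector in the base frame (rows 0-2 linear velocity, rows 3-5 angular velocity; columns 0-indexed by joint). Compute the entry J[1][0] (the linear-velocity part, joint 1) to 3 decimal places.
axis z_0 = ẑ; lever o_n−o_0 = (10.5622,4.2942,7.0000)
cross product → J_v[:, 0] = (-4.2942,10.5622,0.0000)
J_ω[:, 0] = z_0
entry J[1][0] = 10.5622

10.562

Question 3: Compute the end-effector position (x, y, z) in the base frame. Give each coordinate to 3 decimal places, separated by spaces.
10.562 4.294 7.000

after link 1: o_1 = (1.5000, 2.5981, 3.0000)
after link 2: o_2 = (3.2321, 1.5981, 2.0000)
after link 3: o_3 = (9.0622, 1.6962, 2.0000)
after link 4: o_4 = (10.5622, 4.2942, 7.0000)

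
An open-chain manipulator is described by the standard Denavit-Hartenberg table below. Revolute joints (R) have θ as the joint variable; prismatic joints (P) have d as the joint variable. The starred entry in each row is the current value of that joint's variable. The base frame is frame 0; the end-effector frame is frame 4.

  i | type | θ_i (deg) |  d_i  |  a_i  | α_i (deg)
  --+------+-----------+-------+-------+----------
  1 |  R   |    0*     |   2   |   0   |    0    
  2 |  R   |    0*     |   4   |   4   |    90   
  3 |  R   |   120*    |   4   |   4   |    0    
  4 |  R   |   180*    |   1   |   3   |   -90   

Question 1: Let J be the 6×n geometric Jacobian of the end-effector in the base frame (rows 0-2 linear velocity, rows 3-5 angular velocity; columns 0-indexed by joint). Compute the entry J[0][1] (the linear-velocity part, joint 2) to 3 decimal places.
5.000

axis z_1 = (0.0000,0.0000,1.0000); lever o_n−o_1 = (3.5000,-5.0000,4.8660)
cross product → J_v[:, 1] = (5.0000,3.5000,-0.0000)
J_ω[:, 1] = z_1
entry J[0][1] = 5.0000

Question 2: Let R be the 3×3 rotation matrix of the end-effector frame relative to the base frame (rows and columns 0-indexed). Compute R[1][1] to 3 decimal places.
End-effector y-axis (col 1 of R) = (0.0000,1.0000,-0.0000)
R[1][1] = 1.0000

1.000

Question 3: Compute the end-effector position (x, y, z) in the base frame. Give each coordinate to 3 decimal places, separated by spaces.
after link 1: o_1 = (0.0000, 0.0000, 2.0000)
after link 2: o_2 = (4.0000, 0.0000, 6.0000)
after link 3: o_3 = (2.0000, -4.0000, 9.4641)
after link 4: o_4 = (3.5000, -5.0000, 6.8660)

3.500 -5.000 6.866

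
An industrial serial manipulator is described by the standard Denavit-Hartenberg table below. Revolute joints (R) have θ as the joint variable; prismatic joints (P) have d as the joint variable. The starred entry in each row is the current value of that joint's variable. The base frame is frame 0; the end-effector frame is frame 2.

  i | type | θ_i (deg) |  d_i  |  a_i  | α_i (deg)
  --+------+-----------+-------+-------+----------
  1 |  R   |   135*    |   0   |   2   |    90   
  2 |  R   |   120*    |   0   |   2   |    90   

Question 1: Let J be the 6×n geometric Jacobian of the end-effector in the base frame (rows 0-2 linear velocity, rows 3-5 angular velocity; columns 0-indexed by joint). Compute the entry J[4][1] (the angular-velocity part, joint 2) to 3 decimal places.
0.707

axis z_1 = (0.7071,0.7071,0.0000); lever o_n−o_1 = (0.7071,-0.7071,1.7321)
cross product → J_v[:, 1] = (1.2247,-1.2247,-1.0000)
J_ω[:, 1] = z_1
entry J[4][1] = 0.7071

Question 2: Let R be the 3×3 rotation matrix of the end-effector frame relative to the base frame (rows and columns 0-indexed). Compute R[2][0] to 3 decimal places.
0.866

End-effector x-axis (col 0 of R) = (0.3536,-0.3536,0.8660)
R[2][0] = 0.8660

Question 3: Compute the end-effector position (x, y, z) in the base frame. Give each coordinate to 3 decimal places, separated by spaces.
-0.707 0.707 1.732

after link 1: o_1 = (-1.4142, 1.4142, 0.0000)
after link 2: o_2 = (-0.7071, 0.7071, 1.7321)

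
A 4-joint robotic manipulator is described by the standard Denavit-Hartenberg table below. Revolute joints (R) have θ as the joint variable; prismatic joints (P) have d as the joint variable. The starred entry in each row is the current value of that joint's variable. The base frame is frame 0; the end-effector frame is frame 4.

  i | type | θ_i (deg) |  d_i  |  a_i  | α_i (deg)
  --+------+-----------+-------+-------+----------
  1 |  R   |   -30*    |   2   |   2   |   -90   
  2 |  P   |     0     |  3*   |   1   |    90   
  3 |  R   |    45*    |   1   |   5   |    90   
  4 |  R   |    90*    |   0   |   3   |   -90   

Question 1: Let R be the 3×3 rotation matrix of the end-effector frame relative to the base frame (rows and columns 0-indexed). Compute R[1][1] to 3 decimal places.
End-effector y-axis (col 1 of R) = (-0.2588,0.9659,-0.0000)
R[1][1] = 0.9659

0.966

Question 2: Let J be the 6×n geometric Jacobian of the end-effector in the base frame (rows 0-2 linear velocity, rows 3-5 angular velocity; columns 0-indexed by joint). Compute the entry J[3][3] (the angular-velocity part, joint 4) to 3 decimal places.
0.259

axis z_3 = (0.2588,-0.9659,0.0000); lever o_n−o_3 = (0.0000,0.0000,3.0000)
cross product → J_v[:, 3] = (-2.8978,-0.7765,0.0000)
J_ω[:, 3] = z_3
entry J[3][3] = 0.2588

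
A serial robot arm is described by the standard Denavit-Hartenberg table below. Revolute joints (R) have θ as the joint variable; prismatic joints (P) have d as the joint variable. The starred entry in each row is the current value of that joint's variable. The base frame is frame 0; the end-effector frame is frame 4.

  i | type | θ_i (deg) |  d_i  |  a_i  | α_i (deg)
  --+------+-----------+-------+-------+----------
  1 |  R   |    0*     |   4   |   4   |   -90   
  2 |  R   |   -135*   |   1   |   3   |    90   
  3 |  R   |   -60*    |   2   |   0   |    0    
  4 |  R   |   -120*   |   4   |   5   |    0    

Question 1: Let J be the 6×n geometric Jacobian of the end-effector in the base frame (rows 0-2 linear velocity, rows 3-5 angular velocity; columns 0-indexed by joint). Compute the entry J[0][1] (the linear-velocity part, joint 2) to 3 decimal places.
-5.657

axis z_1 = (0.0000,1.0000,0.0000); lever o_n−o_1 = (-2.8284,1.0000,-5.6569)
cross product → J_v[:, 1] = (-5.6569,-0.0000,2.8284)
J_ω[:, 1] = z_1
entry J[0][1] = -5.6569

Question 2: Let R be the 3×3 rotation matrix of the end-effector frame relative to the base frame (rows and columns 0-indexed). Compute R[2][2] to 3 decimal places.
-0.707

End-effector z-axis (col 2 of R) = (-0.7071,0.0000,-0.7071)
R[2][2] = -0.7071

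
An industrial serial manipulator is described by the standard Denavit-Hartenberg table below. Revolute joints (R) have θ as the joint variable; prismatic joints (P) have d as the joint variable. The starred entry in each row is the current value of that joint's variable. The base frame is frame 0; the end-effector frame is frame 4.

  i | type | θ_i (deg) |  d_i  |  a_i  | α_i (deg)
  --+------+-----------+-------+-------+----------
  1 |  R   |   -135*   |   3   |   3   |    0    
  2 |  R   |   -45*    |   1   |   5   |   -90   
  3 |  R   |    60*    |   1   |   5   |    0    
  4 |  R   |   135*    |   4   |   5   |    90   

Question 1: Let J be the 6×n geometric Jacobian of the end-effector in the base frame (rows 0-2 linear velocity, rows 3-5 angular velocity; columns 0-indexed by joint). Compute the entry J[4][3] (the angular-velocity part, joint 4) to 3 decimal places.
-1.000

axis z_3 = (0.0000,-1.0000,0.0000); lever o_n−o_3 = (4.8296,-4.0000,1.2941)
cross product → J_v[:, 3] = (-1.2941,0.0000,4.8296)
J_ω[:, 3] = z_3
entry J[4][3] = -1.0000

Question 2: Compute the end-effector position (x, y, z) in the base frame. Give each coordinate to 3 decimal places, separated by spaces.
-4.792 -7.121 0.964

after link 1: o_1 = (-2.1213, -2.1213, 3.0000)
after link 2: o_2 = (-7.1213, -2.1213, 4.0000)
after link 3: o_3 = (-9.6213, -3.1213, -0.3301)
after link 4: o_4 = (-4.7917, -7.1213, 0.9640)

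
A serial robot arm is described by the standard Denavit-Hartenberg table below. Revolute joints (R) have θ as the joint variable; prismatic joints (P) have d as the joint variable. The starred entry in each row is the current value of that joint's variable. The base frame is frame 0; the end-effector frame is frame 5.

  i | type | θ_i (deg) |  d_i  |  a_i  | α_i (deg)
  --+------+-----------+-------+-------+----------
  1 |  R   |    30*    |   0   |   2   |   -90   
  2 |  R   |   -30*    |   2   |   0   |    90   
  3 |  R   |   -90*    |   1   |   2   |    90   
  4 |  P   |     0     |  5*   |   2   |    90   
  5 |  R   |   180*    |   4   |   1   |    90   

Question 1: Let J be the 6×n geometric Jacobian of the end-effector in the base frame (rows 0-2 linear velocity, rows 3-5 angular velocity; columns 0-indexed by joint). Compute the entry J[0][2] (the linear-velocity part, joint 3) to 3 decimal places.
axis z_2 = (-0.4330,-0.2500,0.8660); lever o_n−o_2 = (-0.9510,-4.0131,-5.0981)
cross product → J_v[:, 2] = (4.7500,-3.0311,1.5000)
J_ω[:, 2] = z_2
entry J[0][2] = 4.7500

4.750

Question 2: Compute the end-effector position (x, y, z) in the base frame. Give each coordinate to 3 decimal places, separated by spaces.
after link 1: o_1 = (1.7321, 1.0000, 0.0000)
after link 2: o_2 = (0.7321, 2.7321, 0.0000)
after link 3: o_3 = (1.2990, 0.7500, 0.8660)
after link 4: o_4 = (-1.4510, -3.1471, -1.6340)
after link 5: o_5 = (-0.2189, -1.2811, -5.0981)

-0.219 -1.281 -5.098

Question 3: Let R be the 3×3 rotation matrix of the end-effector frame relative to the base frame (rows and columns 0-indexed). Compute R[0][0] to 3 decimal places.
End-effector x-axis (col 0 of R) = (-0.5000,0.8660,-0.0000)
R[0][0] = -0.5000

-0.500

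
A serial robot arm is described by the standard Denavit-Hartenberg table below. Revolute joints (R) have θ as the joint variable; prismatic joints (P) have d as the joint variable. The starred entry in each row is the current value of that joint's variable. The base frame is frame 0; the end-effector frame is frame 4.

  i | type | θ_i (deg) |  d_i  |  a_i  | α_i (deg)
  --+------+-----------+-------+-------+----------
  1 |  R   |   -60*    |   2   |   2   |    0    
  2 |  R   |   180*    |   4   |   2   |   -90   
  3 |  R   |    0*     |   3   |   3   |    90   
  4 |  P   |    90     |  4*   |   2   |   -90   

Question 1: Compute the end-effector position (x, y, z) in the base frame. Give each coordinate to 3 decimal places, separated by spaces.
-5.830 0.098 10.000

after link 1: o_1 = (1.0000, -1.7321, 2.0000)
after link 2: o_2 = (0.0000, 0.0000, 6.0000)
after link 3: o_3 = (-4.0981, 1.0981, 6.0000)
after link 4: o_4 = (-5.8301, 0.0981, 10.0000)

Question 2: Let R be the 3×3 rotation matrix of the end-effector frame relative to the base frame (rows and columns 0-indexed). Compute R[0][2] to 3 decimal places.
End-effector z-axis (col 2 of R) = (0.5000,-0.8660,0.0000)
R[0][2] = 0.5000

0.500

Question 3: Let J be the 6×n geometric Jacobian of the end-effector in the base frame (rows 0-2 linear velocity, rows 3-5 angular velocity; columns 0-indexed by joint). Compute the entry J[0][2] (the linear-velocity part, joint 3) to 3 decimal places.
-2.000

axis z_2 = (-0.8660,-0.5000,0.0000); lever o_n−o_2 = (-5.8301,0.0981,4.0000)
cross product → J_v[:, 2] = (-2.0000,3.4641,-3.0000)
J_ω[:, 2] = z_2
entry J[0][2] = -2.0000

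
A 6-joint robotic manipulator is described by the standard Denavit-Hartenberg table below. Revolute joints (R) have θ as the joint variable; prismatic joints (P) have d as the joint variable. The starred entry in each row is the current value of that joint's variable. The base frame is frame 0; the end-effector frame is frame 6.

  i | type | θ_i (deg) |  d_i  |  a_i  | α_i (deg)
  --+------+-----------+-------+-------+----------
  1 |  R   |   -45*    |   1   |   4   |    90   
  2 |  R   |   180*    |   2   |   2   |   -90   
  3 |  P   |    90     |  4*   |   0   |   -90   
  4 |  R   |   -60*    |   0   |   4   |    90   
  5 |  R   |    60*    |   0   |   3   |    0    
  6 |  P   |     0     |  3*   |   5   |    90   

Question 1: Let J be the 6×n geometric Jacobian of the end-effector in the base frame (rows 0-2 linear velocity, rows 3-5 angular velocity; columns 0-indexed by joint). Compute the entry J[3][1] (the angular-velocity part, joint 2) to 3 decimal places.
axis z_1 = (-0.7071,-0.7071,0.0000); lever o_n−o_1 = (3.0619,-3.9077,-12.4282)
cross product → J_v[:, 1] = (8.7881,-8.7881,4.9282)
J_ω[:, 1] = z_1
entry J[3][1] = -0.7071

-0.707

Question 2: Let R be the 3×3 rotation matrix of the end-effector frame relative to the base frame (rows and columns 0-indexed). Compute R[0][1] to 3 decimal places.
-0.612

End-effector y-axis (col 1 of R) = (-0.6124,-0.6124,-0.5000)
R[0][1] = -0.6124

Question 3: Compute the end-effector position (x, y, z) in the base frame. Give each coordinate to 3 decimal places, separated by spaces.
5.890 -6.736 -11.428

after link 1: o_1 = (2.8284, -2.8284, 1.0000)
after link 2: o_2 = (0.0000, -2.8284, 1.0000)
after link 3: o_3 = (-0.0000, -2.8284, -3.0000)
after link 4: o_4 = (1.4142, -1.4142, -6.4641)
after link 5: o_5 = (3.7817, -2.7210, -7.7631)
after link 6: o_6 = (5.8903, -6.7361, -11.4282)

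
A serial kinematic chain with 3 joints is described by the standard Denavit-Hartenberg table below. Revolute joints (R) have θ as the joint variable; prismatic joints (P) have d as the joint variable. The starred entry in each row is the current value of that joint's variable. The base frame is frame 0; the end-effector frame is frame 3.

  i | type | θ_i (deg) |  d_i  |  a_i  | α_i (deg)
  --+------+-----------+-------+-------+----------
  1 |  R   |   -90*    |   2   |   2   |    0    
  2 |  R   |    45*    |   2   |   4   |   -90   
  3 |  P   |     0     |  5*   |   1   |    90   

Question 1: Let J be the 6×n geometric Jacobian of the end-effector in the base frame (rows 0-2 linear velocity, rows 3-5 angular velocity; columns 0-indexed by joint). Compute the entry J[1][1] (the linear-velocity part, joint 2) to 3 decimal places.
axis z_1 = (0.0000,0.0000,1.0000); lever o_n−o_1 = (7.0711,0.0000,2.0000)
cross product → J_v[:, 1] = (0.0000,7.0711,0.0000)
J_ω[:, 1] = z_1
entry J[1][1] = 7.0711

7.071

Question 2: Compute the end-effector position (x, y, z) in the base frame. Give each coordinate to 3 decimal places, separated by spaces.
after link 1: o_1 = (0.0000, -2.0000, 2.0000)
after link 2: o_2 = (2.8284, -4.8284, 4.0000)
after link 3: o_3 = (7.0711, -2.0000, 4.0000)

7.071 -2.000 4.000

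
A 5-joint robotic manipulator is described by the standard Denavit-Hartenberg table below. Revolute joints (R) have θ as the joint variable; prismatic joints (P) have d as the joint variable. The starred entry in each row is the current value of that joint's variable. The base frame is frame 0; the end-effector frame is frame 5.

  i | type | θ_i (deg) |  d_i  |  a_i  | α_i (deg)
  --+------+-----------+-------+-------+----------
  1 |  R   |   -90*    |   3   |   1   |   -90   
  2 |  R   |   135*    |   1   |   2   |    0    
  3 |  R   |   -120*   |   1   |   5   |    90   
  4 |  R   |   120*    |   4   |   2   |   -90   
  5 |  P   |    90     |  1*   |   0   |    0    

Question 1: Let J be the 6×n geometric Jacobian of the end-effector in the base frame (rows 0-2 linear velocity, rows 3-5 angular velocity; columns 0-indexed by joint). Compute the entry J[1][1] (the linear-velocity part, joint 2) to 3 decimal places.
-1.638

axis z_1 = (1.0000,0.0000,0.0000); lever o_n−o_1 = (3.2321,-2.6482,1.6384)
cross product → J_v[:, 1] = (0.0000,-1.6384,-2.6482)
J_ω[:, 1] = z_1
entry J[1][1] = -1.6384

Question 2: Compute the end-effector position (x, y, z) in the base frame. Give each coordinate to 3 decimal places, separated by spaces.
after link 1: o_1 = (0.0000, -1.0000, 3.0000)
after link 2: o_2 = (1.0000, 0.4142, 1.5858)
after link 3: o_3 = (2.0000, -4.4154, 0.2917)
after link 4: o_4 = (3.7321, -4.4848, 4.4142)
after link 5: o_5 = (3.2321, -3.6482, 4.6384)

3.232 -3.648 4.638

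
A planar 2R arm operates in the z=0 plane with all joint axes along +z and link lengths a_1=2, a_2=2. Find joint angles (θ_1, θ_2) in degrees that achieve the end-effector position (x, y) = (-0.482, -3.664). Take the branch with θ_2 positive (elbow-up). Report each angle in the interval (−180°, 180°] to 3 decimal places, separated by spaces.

-119.992 44.996

cos θ_2 = (13.6572−2²−2²)/(2·2·2) = 0.7072; θ_2 = 44.9963° (elbow-up)
β = atan2(-3.6640,-0.4820) = -97.4942°; ψ = atan2(1.4141,3.4143) = 22.4981°
θ_1 = β − ψ = -119.9924°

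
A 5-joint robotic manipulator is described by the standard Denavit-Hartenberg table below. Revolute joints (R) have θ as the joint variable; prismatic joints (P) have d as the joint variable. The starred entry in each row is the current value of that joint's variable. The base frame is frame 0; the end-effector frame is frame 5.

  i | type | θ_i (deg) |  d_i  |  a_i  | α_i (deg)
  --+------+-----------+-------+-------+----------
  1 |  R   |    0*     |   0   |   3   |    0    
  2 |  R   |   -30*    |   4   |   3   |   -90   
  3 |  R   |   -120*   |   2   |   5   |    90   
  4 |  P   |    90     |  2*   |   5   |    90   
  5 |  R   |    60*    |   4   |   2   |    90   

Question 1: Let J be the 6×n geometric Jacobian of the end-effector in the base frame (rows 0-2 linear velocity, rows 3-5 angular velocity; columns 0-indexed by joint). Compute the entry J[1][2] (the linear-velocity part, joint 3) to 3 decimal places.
-2.964

axis z_2 = (0.5000,0.8660,0.0000); lever o_n−o_2 = (-2.6962,10.7942,5.9282)
cross product → J_v[:, 2] = (5.1340,-2.9641,7.7321)
J_ω[:, 2] = z_2
entry J[1][2] = -2.9641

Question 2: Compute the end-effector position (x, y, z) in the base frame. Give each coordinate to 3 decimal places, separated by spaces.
2.902 9.294 9.928

after link 1: o_1 = (3.0000, 0.0000, 0.0000)
after link 2: o_2 = (5.5981, -1.5000, 4.0000)
after link 3: o_3 = (4.4330, 1.4821, 8.3301)
after link 4: o_4 = (5.4330, 6.6782, 7.3301)
after link 5: o_5 = (2.9019, 9.2942, 9.9282)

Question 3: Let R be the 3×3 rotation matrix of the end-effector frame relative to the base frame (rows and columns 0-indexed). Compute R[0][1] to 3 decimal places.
-0.433

End-effector y-axis (col 1 of R) = (-0.4330,0.2500,0.8660)
R[0][1] = -0.4330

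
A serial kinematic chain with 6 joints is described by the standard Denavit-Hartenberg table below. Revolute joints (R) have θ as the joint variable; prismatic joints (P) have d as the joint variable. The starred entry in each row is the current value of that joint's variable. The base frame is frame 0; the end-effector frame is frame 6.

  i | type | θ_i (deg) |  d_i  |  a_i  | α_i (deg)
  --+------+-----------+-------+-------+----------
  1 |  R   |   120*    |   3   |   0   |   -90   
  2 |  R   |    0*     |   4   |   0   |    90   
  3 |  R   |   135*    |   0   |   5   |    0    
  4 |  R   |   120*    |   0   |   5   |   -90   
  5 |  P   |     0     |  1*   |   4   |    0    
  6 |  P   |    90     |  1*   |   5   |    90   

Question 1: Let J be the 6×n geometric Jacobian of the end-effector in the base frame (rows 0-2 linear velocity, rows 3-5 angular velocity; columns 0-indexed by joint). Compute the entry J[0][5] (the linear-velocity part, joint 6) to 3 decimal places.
-0.259

prismatic axis z_5 = (-0.2588,0.9659,0.0000)
J_v[:, 5] = z_5; J_ω[:, 5] = (0,0,0)
entry J[0][5] = -0.2588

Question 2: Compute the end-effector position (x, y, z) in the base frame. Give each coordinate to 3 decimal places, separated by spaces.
after link 1: o_1 = (0.0000, 0.0000, 3.0000)
after link 2: o_2 = (-3.4641, -2.0000, 3.0000)
after link 3: o_3 = (-4.7582, -6.8296, 3.0000)
after link 4: o_4 = (0.0714, -5.5355, 3.0000)
after link 5: o_5 = (3.6763, -3.5343, 3.0000)
after link 6: o_6 = (3.4175, -2.5684, -2.0000)

3.417 -2.568 -2.000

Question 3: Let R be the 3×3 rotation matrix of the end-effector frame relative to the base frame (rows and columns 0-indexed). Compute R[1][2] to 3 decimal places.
End-effector z-axis (col 2 of R) = (0.9659,0.2588,0.0000)
R[1][2] = 0.2588

0.259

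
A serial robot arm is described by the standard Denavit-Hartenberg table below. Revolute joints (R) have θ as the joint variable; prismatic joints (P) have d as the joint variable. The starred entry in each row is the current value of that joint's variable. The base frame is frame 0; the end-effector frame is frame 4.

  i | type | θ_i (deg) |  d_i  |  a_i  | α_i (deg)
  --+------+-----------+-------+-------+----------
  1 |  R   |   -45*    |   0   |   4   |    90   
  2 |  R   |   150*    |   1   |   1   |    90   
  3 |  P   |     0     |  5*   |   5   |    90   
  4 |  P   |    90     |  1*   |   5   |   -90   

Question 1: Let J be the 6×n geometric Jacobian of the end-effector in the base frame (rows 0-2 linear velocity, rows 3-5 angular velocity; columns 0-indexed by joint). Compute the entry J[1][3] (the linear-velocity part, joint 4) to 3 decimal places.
prismatic axis z_3 = (0.7071,0.7071,0.0000)
J_v[:, 3] = z_3; J_ω[:, 3] = (0,0,0)
entry J[1][3] = 0.7071

0.707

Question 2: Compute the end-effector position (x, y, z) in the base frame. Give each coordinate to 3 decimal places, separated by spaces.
after link 1: o_1 = (2.8284, -2.8284, 0.0000)
after link 2: o_2 = (1.5089, -2.9232, 0.5000)
after link 3: o_3 = (0.2149, -1.6291, 7.3301)
after link 4: o_4 = (2.6897, -2.6897, 11.6603)

2.690 -2.690 11.660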